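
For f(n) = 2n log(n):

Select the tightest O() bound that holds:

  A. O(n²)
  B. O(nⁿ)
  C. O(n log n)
C

f(n) = 2n log(n) is O(n log n).
All listed options are valid Big-O bounds (upper bounds),
but O(n log n) is the tightest (smallest valid bound).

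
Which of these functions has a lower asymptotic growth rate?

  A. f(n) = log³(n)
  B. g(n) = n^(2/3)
A

f(n) = log³(n) is O(log³ n), while g(n) = n^(2/3) is O(n^(2/3)).
Since O(log³ n) grows slower than O(n^(2/3)), f(n) is dominated.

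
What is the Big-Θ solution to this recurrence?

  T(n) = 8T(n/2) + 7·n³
Θ(n³ log n)

Master Theorem: a = 8, b = 2, f(n) = 7·n³.
Compute the critical exponent d = log₂(8) = 3.
Compare f(n) = Θ(n³) against n^d:
  k = 3 = d, so f(n) = Θ(n^d) — Case 2.
  Work is balanced across levels: T(n) = Θ(n^d log n) = Θ(n³ log n).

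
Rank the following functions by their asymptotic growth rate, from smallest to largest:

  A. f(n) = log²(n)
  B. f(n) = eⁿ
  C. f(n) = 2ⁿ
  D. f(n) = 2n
A < D < C < B

Comparing growth rates:
A = log²(n) is O(log² n)
D = 2n is O(n)
C = 2ⁿ is O(2ⁿ)
B = eⁿ is O(eⁿ)

Therefore, the order from slowest to fastest is: A < D < C < B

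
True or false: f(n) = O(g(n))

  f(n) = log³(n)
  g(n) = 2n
True

f(n) = log³(n) is O(log³ n), and g(n) = 2n is O(n).
Since O(log³ n) ⊆ O(n) (f grows no faster than g), f(n) = O(g(n)) is true.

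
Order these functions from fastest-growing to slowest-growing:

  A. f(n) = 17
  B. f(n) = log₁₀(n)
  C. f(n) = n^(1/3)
C > B > A

Comparing growth rates:
C = n^(1/3) is O(n^(1/3))
B = log₁₀(n) is O(log n)
A = 17 is O(1)

Therefore, the order from fastest to slowest is: C > B > A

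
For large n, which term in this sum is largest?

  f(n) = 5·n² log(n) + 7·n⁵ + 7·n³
7·n⁵

Looking at each term:
  - 5·n² log(n) is O(n² log n)
  - 7·n⁵ is O(n⁵)
  - 7·n³ is O(n³)

The term 7·n⁵ (O(n⁵)) grows fastest and dominates all others.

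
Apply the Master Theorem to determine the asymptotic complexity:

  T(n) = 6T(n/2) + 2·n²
Θ(n^log₂(6))

Master Theorem: a = 6, b = 2, f(n) = 2·n².
Compute the critical exponent d = log₂(6) = 2.585.
Compare f(n) = Θ(n²) against n^d:
  k = 2 < d = 2.585, so f(n) = O(n^(d-ε)) — Case 1.
  The recursion cost dominates: T(n) = Θ(n^d) = Θ(n^log₂(6)).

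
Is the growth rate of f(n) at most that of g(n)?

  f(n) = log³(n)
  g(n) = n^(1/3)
True

f(n) = log³(n) is O(log³ n), and g(n) = n^(1/3) is O(n^(1/3)).
Since O(log³ n) ⊆ O(n^(1/3)) (f grows no faster than g), f(n) = O(g(n)) is true.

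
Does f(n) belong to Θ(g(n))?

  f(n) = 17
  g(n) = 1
True

f(n) = 17 and g(n) = 1 are both O(1).
Since they have the same asymptotic growth rate, f(n) = Θ(g(n)) is true.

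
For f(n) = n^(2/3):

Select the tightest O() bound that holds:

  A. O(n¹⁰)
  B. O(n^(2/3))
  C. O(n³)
B

f(n) = n^(2/3) is O(n^(2/3)).
All listed options are valid Big-O bounds (upper bounds),
but O(n^(2/3)) is the tightest (smallest valid bound).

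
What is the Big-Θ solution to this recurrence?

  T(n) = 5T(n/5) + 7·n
Θ(n log n)

Master Theorem: a = 5, b = 5, f(n) = 7·n.
Compute the critical exponent d = log₅(5) = 1.
Compare f(n) = Θ(n) against n^d:
  k = 1 = d, so f(n) = Θ(n^d) — Case 2.
  Work is balanced across levels: T(n) = Θ(n^d log n) = Θ(n log n).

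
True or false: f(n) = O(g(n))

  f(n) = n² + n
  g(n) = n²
True

f(n) = n² + n and g(n) = n² are both O(n²).
Big-O permits equal growth rates (f ≤ c·g for some c), so f(n) = O(g(n)) is true.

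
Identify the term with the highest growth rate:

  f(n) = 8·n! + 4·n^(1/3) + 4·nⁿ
4·nⁿ

Looking at each term:
  - 8·n! is O(n!)
  - 4·n^(1/3) is O(n^(1/3))
  - 4·nⁿ is O(nⁿ)

The term 4·nⁿ (O(nⁿ)) grows fastest and dominates all others.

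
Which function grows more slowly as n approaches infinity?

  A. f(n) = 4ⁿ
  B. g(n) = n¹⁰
B

f(n) = 4ⁿ is O(4ⁿ), while g(n) = n¹⁰ is O(n¹⁰).
Since O(n¹⁰) grows slower than O(4ⁿ), g(n) is dominated.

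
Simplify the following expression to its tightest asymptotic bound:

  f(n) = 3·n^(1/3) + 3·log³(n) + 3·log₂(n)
Θ(n^(1/3))

Order the terms by growth rate: 3·log₂(n) ≺ 3·log³(n) ≺ 3·n^(1/3).
The fastest-growing term 3·n^(1/3) dominates as n → ∞; dropping its constant factor gives Θ(n^(1/3)).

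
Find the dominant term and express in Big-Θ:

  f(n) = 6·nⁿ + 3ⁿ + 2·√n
Θ(nⁿ)

Order the terms by growth rate: 2·√n ≺ 3ⁿ ≺ 6·nⁿ.
The fastest-growing term 6·nⁿ dominates as n → ∞; dropping its constant factor gives Θ(nⁿ).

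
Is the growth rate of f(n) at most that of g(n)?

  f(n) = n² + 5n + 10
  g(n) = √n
False

f(n) = n² + 5n + 10 is O(n²), and g(n) = √n is O(√n).
Since O(n²) grows faster than O(√n), f(n) = O(g(n)) is false.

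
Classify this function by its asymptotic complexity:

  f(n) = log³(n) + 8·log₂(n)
O(log³ n)

The dominant term in log³(n) + 8·log₂(n) is log³(n), which is Θ(log³ n).
Lower-order terms (8·log₂(n)) are asymptotically negligible.
Constants are absorbed, so the tightest bound is O(log³ n).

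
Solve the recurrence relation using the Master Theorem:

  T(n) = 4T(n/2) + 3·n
Θ(n²)

Master Theorem: a = 4, b = 2, f(n) = 3·n.
Compute the critical exponent d = log₂(4) = 2.
Compare f(n) = Θ(n) against n^d:
  k = 1 < d = 2, so f(n) = O(n^(d-ε)) — Case 1.
  The recursion cost dominates: T(n) = Θ(n^d) = Θ(n²).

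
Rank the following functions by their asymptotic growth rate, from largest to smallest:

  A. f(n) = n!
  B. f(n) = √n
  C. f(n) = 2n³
A > C > B

Comparing growth rates:
A = n! is O(n!)
C = 2n³ is O(n³)
B = √n is O(√n)

Therefore, the order from fastest to slowest is: A > C > B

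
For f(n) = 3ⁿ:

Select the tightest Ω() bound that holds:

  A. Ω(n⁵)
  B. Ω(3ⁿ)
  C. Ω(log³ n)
B

f(n) = 3ⁿ is Ω(3ⁿ).
All listed options are valid Big-Ω bounds (lower bounds),
but Ω(3ⁿ) is the tightest (largest valid bound).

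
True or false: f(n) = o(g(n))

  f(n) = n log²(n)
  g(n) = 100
False

f(n) = n log²(n) is O(n log² n), and g(n) = 100 is O(1).
Since O(n log² n) grows faster than or equal to O(1), f(n) = o(g(n)) is false.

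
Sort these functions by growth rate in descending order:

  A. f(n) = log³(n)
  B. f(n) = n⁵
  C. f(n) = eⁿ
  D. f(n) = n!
D > C > B > A

Comparing growth rates:
D = n! is O(n!)
C = eⁿ is O(eⁿ)
B = n⁵ is O(n⁵)
A = log³(n) is O(log³ n)

Therefore, the order from fastest to slowest is: D > C > B > A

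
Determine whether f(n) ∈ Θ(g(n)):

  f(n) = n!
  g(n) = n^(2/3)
False

f(n) = n! is O(n!), and g(n) = n^(2/3) is O(n^(2/3)).
Since they have different growth rates, f(n) = Θ(g(n)) is false.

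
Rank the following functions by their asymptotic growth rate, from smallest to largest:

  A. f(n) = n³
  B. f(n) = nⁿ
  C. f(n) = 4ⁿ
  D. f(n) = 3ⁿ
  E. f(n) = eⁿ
A < E < D < C < B

Comparing growth rates:
A = n³ is O(n³)
E = eⁿ is O(eⁿ)
D = 3ⁿ is O(3ⁿ)
C = 4ⁿ is O(4ⁿ)
B = nⁿ is O(nⁿ)

Therefore, the order from slowest to fastest is: A < E < D < C < B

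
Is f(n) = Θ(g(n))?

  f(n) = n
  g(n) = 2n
True

f(n) = n and g(n) = 2n are both O(n).
Since they have the same asymptotic growth rate, f(n) = Θ(g(n)) is true.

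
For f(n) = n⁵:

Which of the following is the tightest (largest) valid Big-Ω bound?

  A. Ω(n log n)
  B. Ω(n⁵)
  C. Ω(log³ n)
B

f(n) = n⁵ is Ω(n⁵).
All listed options are valid Big-Ω bounds (lower bounds),
but Ω(n⁵) is the tightest (largest valid bound).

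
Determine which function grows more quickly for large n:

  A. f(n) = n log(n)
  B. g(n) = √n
A

f(n) = n log(n) is O(n log n), while g(n) = √n is O(√n).
Since O(n log n) grows faster than O(√n), f(n) dominates.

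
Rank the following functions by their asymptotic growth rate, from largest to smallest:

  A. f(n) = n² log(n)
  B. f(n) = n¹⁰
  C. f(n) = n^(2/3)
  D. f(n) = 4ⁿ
D > B > A > C

Comparing growth rates:
D = 4ⁿ is O(4ⁿ)
B = n¹⁰ is O(n¹⁰)
A = n² log(n) is O(n² log n)
C = n^(2/3) is O(n^(2/3))

Therefore, the order from fastest to slowest is: D > B > A > C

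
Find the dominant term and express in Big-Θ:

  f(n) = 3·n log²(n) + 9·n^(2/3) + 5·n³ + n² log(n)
Θ(n³)

Order the terms by growth rate: 9·n^(2/3) ≺ 3·n log²(n) ≺ n² log(n) ≺ 5·n³.
The fastest-growing term 5·n³ dominates as n → ∞; dropping its constant factor gives Θ(n³).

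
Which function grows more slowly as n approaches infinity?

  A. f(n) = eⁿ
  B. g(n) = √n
B

f(n) = eⁿ is O(eⁿ), while g(n) = √n is O(√n).
Since O(√n) grows slower than O(eⁿ), g(n) is dominated.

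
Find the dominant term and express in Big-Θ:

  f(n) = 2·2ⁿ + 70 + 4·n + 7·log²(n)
Θ(2ⁿ)

Order the terms by growth rate: 70 ≺ 7·log²(n) ≺ 4·n ≺ 2·2ⁿ.
The fastest-growing term 2·2ⁿ dominates as n → ∞; dropping its constant factor gives Θ(2ⁿ).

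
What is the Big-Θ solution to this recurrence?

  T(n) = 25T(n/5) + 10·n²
Θ(n² log n)

Master Theorem: a = 25, b = 5, f(n) = 10·n².
Compute the critical exponent d = log₅(25) = 2.
Compare f(n) = Θ(n²) against n^d:
  k = 2 = d, so f(n) = Θ(n^d) — Case 2.
  Work is balanced across levels: T(n) = Θ(n^d log n) = Θ(n² log n).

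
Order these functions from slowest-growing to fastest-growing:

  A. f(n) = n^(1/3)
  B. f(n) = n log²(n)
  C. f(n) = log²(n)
C < A < B

Comparing growth rates:
C = log²(n) is O(log² n)
A = n^(1/3) is O(n^(1/3))
B = n log²(n) is O(n log² n)

Therefore, the order from slowest to fastest is: C < A < B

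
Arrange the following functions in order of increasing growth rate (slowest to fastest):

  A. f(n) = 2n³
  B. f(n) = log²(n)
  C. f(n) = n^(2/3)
B < C < A

Comparing growth rates:
B = log²(n) is O(log² n)
C = n^(2/3) is O(n^(2/3))
A = 2n³ is O(n³)

Therefore, the order from slowest to fastest is: B < C < A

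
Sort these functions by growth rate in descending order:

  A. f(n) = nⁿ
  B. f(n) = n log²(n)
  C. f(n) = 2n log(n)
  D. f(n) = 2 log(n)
A > B > C > D

Comparing growth rates:
A = nⁿ is O(nⁿ)
B = n log²(n) is O(n log² n)
C = 2n log(n) is O(n log n)
D = 2 log(n) is O(log n)

Therefore, the order from fastest to slowest is: A > B > C > D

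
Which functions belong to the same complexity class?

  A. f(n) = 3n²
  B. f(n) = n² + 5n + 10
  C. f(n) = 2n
A and B

Examining each function:
  A. 3n² is O(n²)
  B. n² + 5n + 10 is O(n²)
  C. 2n is O(n)

Functions A and B both have the same complexity class.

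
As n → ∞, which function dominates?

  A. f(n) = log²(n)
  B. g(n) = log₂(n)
A

f(n) = log²(n) is O(log² n), while g(n) = log₂(n) is O(log n).
Since O(log² n) grows faster than O(log n), f(n) dominates.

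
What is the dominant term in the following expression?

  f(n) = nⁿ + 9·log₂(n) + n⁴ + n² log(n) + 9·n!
nⁿ

Looking at each term:
  - nⁿ is O(nⁿ)
  - 9·log₂(n) is O(log n)
  - n⁴ is O(n⁴)
  - n² log(n) is O(n² log n)
  - 9·n! is O(n!)

The term nⁿ (O(nⁿ)) grows fastest and dominates all others.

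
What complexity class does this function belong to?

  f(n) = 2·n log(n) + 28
O(n log n)

The dominant term in 2·n log(n) + 28 is 2·n log(n), which is Θ(n log n).
Lower-order terms (28) are asymptotically negligible.
Constants are absorbed, so the tightest bound is O(n log n).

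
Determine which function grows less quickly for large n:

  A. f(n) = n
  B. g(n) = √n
B

f(n) = n is O(n), while g(n) = √n is O(√n).
Since O(√n) grows slower than O(n), g(n) is dominated.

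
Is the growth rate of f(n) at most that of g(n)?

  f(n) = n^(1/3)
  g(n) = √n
True

f(n) = n^(1/3) is O(n^(1/3)), and g(n) = √n is O(√n).
Since O(n^(1/3)) ⊆ O(√n) (f grows no faster than g), f(n) = O(g(n)) is true.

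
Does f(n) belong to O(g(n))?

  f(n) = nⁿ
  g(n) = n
False

f(n) = nⁿ is O(nⁿ), and g(n) = n is O(n).
Since O(nⁿ) grows faster than O(n), f(n) = O(g(n)) is false.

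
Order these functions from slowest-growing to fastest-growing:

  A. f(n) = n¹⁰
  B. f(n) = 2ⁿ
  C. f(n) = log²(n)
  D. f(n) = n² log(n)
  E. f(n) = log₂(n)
E < C < D < A < B

Comparing growth rates:
E = log₂(n) is O(log n)
C = log²(n) is O(log² n)
D = n² log(n) is O(n² log n)
A = n¹⁰ is O(n¹⁰)
B = 2ⁿ is O(2ⁿ)

Therefore, the order from slowest to fastest is: E < C < D < A < B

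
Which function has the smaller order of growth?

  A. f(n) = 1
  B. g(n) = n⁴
A

f(n) = 1 is O(1), while g(n) = n⁴ is O(n⁴).
Since O(1) grows slower than O(n⁴), f(n) is dominated.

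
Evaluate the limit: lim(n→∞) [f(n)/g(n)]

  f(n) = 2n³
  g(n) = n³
2

Since 2n³ and n³ have the same growth rate (O(n³)),
the ratio converges to a constant: 2.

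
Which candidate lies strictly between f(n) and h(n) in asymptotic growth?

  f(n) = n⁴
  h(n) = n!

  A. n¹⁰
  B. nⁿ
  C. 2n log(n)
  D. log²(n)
A

We need g(n) with n⁴ = o(g(n)) and g(n) = o(n!), i.e. O(n⁴) ≺ g ≺ O(n!).
Check each option:
  A. n¹⁰ — O(n¹⁰) is strictly between O(n⁴) and O(n!) ✓
  B. nⁿ — O(nⁿ) does not grow strictly slower than h(n)
  C. 2n log(n) — O(n log n) does not grow strictly faster than f(n)
  D. log²(n) — O(log² n) does not grow strictly faster than f(n)

Only option A (n¹⁰) lies strictly between.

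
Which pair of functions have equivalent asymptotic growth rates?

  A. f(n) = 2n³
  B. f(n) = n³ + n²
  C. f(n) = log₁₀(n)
A and B

Examining each function:
  A. 2n³ is O(n³)
  B. n³ + n² is O(n³)
  C. log₁₀(n) is O(log n)

Functions A and B both have the same complexity class.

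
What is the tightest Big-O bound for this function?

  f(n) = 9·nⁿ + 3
O(nⁿ)

The dominant term in 9·nⁿ + 3 is 9·nⁿ, which is Θ(nⁿ).
Lower-order terms (3) are asymptotically negligible.
Constants are absorbed, so the tightest bound is O(nⁿ).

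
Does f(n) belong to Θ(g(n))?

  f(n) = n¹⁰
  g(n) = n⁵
False

f(n) = n¹⁰ is O(n¹⁰), and g(n) = n⁵ is O(n⁵).
Since they have different growth rates, f(n) = Θ(g(n)) is false.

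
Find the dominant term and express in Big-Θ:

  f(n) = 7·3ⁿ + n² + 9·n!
Θ(n!)

Order the terms by growth rate: n² ≺ 7·3ⁿ ≺ 9·n!.
The fastest-growing term 9·n! dominates as n → ∞; dropping its constant factor gives Θ(n!).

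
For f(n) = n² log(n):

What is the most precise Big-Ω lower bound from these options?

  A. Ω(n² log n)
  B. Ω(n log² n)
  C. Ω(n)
A

f(n) = n² log(n) is Ω(n² log n).
All listed options are valid Big-Ω bounds (lower bounds),
but Ω(n² log n) is the tightest (largest valid bound).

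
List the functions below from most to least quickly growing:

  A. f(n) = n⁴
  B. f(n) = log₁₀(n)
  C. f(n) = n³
A > C > B

Comparing growth rates:
A = n⁴ is O(n⁴)
C = n³ is O(n³)
B = log₁₀(n) is O(log n)

Therefore, the order from fastest to slowest is: A > C > B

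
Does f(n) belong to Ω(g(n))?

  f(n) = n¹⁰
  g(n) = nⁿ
False

f(n) = n¹⁰ is O(n¹⁰), and g(n) = nⁿ is O(nⁿ).
Since O(n¹⁰) grows slower than O(nⁿ), f(n) = Ω(g(n)) is false.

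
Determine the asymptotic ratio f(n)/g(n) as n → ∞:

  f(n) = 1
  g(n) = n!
0

Since 1 (O(1)) grows slower than n! (O(n!)),
the ratio f(n)/g(n) → 0 as n → ∞.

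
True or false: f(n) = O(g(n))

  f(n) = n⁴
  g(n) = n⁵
True

f(n) = n⁴ is O(n⁴), and g(n) = n⁵ is O(n⁵).
Since O(n⁴) ⊆ O(n⁵) (f grows no faster than g), f(n) = O(g(n)) is true.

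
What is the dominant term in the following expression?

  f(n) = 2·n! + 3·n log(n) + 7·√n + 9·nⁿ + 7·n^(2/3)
9·nⁿ

Looking at each term:
  - 2·n! is O(n!)
  - 3·n log(n) is O(n log n)
  - 7·√n is O(√n)
  - 9·nⁿ is O(nⁿ)
  - 7·n^(2/3) is O(n^(2/3))

The term 9·nⁿ (O(nⁿ)) grows fastest and dominates all others.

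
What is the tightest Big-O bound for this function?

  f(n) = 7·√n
O(√n)

The dominant term in 7·√n is 7·√n, which is Θ(√n).
Constants are absorbed, so the tightest bound is O(√n).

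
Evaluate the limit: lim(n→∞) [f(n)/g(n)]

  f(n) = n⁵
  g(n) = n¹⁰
0

Since n⁵ (O(n⁵)) grows slower than n¹⁰ (O(n¹⁰)),
the ratio f(n)/g(n) → 0 as n → ∞.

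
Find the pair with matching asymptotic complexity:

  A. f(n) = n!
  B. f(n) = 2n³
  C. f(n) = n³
B and C

Examining each function:
  A. n! is O(n!)
  B. 2n³ is O(n³)
  C. n³ is O(n³)

Functions B and C both have the same complexity class.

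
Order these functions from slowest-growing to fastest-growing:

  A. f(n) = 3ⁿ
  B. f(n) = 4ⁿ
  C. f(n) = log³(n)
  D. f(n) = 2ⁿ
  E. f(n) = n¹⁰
C < E < D < A < B

Comparing growth rates:
C = log³(n) is O(log³ n)
E = n¹⁰ is O(n¹⁰)
D = 2ⁿ is O(2ⁿ)
A = 3ⁿ is O(3ⁿ)
B = 4ⁿ is O(4ⁿ)

Therefore, the order from slowest to fastest is: C < E < D < A < B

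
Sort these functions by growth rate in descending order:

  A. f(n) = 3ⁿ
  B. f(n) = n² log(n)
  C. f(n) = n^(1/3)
A > B > C

Comparing growth rates:
A = 3ⁿ is O(3ⁿ)
B = n² log(n) is O(n² log n)
C = n^(1/3) is O(n^(1/3))

Therefore, the order from fastest to slowest is: A > B > C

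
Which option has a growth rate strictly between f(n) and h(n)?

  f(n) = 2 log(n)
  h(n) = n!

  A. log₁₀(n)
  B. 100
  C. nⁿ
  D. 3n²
D

We need g(n) with 2 log(n) = o(g(n)) and g(n) = o(n!), i.e. O(log n) ≺ g ≺ O(n!).
Check each option:
  A. log₁₀(n) — O(log n) does not grow strictly faster than f(n)
  B. 100 — O(1) does not grow strictly faster than f(n)
  C. nⁿ — O(nⁿ) does not grow strictly slower than h(n)
  D. 3n² — O(n²) is strictly between O(log n) and O(n!) ✓

Only option D (3n²) lies strictly between.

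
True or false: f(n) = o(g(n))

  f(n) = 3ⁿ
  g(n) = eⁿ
False

f(n) = 3ⁿ is O(3ⁿ), and g(n) = eⁿ is O(eⁿ).
Since O(3ⁿ) grows faster than or equal to O(eⁿ), f(n) = o(g(n)) is false.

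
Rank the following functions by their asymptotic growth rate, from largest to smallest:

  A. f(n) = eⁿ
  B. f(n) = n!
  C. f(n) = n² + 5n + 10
B > A > C

Comparing growth rates:
B = n! is O(n!)
A = eⁿ is O(eⁿ)
C = n² + 5n + 10 is O(n²)

Therefore, the order from fastest to slowest is: B > A > C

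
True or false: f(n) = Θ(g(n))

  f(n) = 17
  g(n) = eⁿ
False

f(n) = 17 is O(1), and g(n) = eⁿ is O(eⁿ).
Since they have different growth rates, f(n) = Θ(g(n)) is false.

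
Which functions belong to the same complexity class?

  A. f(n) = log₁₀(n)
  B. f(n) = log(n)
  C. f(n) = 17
A and B

Examining each function:
  A. log₁₀(n) is O(log n)
  B. log(n) is O(log n)
  C. 17 is O(1)

Functions A and B both have the same complexity class.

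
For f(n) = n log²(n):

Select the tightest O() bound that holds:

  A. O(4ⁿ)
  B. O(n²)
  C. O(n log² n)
C

f(n) = n log²(n) is O(n log² n).
All listed options are valid Big-O bounds (upper bounds),
but O(n log² n) is the tightest (smallest valid bound).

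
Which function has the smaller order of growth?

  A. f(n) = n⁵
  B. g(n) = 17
B

f(n) = n⁵ is O(n⁵), while g(n) = 17 is O(1).
Since O(1) grows slower than O(n⁵), g(n) is dominated.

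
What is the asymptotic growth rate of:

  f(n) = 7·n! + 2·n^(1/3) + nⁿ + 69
Θ(nⁿ)

Order the terms by growth rate: 69 ≺ 2·n^(1/3) ≺ 7·n! ≺ nⁿ.
The fastest-growing term nⁿ dominates as n → ∞; dropping its constant factor gives Θ(nⁿ).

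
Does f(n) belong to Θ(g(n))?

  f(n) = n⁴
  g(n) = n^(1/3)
False

f(n) = n⁴ is O(n⁴), and g(n) = n^(1/3) is O(n^(1/3)).
Since they have different growth rates, f(n) = Θ(g(n)) is false.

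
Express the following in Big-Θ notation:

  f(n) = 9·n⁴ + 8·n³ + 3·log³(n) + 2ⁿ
Θ(2ⁿ)

Order the terms by growth rate: 3·log³(n) ≺ 8·n³ ≺ 9·n⁴ ≺ 2ⁿ.
The fastest-growing term 2ⁿ dominates as n → ∞; dropping its constant factor gives Θ(2ⁿ).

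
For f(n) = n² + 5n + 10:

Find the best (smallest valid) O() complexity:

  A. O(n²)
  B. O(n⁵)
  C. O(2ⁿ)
A

f(n) = n² + 5n + 10 is O(n²).
All listed options are valid Big-O bounds (upper bounds),
but O(n²) is the tightest (smallest valid bound).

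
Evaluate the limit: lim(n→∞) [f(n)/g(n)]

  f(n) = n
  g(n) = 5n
1/5

Since n and 5n have the same growth rate (O(n)),
the ratio converges to a constant: 1/5.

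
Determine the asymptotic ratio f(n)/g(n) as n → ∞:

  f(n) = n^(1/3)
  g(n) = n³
0

Since n^(1/3) (O(n^(1/3))) grows slower than n³ (O(n³)),
the ratio f(n)/g(n) → 0 as n → ∞.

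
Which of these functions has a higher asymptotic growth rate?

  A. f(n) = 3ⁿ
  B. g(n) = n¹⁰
A

f(n) = 3ⁿ is O(3ⁿ), while g(n) = n¹⁰ is O(n¹⁰).
Since O(3ⁿ) grows faster than O(n¹⁰), f(n) dominates.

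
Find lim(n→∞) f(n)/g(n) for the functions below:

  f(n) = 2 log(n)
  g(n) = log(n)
2

Since 2 log(n) and log(n) have the same growth rate (O(log n)),
the ratio converges to a constant: 2.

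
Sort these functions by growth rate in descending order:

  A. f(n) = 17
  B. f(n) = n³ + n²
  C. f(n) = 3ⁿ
C > B > A

Comparing growth rates:
C = 3ⁿ is O(3ⁿ)
B = n³ + n² is O(n³)
A = 17 is O(1)

Therefore, the order from fastest to slowest is: C > B > A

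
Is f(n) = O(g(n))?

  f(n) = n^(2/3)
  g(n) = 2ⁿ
True

f(n) = n^(2/3) is O(n^(2/3)), and g(n) = 2ⁿ is O(2ⁿ).
Since O(n^(2/3)) ⊆ O(2ⁿ) (f grows no faster than g), f(n) = O(g(n)) is true.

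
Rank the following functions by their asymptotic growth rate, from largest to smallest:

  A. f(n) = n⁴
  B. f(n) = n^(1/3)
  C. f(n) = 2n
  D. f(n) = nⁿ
D > A > C > B

Comparing growth rates:
D = nⁿ is O(nⁿ)
A = n⁴ is O(n⁴)
C = 2n is O(n)
B = n^(1/3) is O(n^(1/3))

Therefore, the order from fastest to slowest is: D > A > C > B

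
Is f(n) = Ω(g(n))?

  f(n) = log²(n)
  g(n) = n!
False

f(n) = log²(n) is O(log² n), and g(n) = n! is O(n!).
Since O(log² n) grows slower than O(n!), f(n) = Ω(g(n)) is false.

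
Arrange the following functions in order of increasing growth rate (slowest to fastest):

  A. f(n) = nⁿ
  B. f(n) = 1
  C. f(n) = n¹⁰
B < C < A

Comparing growth rates:
B = 1 is O(1)
C = n¹⁰ is O(n¹⁰)
A = nⁿ is O(nⁿ)

Therefore, the order from slowest to fastest is: B < C < A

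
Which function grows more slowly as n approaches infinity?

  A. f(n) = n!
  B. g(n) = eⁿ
B

f(n) = n! is O(n!), while g(n) = eⁿ is O(eⁿ).
Since O(eⁿ) grows slower than O(n!), g(n) is dominated.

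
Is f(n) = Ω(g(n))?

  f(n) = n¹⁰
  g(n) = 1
True

f(n) = n¹⁰ is O(n¹⁰), and g(n) = 1 is O(1).
Since O(n¹⁰) grows at least as fast as O(1), f(n) = Ω(g(n)) is true.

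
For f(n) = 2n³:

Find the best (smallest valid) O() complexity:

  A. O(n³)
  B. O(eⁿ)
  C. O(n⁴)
A

f(n) = 2n³ is O(n³).
All listed options are valid Big-O bounds (upper bounds),
but O(n³) is the tightest (smallest valid bound).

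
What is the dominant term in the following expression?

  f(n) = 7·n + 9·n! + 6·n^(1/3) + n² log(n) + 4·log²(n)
9·n!

Looking at each term:
  - 7·n is O(n)
  - 9·n! is O(n!)
  - 6·n^(1/3) is O(n^(1/3))
  - n² log(n) is O(n² log n)
  - 4·log²(n) is O(log² n)

The term 9·n! (O(n!)) grows fastest and dominates all others.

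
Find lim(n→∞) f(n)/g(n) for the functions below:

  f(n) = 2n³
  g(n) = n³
2

Since 2n³ and n³ have the same growth rate (O(n³)),
the ratio converges to a constant: 2.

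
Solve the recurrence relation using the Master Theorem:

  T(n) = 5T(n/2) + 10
Θ(n^log₂(5))

Master Theorem: a = 5, b = 2, f(n) = 10.
Compute the critical exponent d = log₂(5) = 2.322.
Compare f(n) = Θ(1) against n^d:
  k = 0 < d = 2.322, so f(n) = O(n^(d-ε)) — Case 1.
  The recursion cost dominates: T(n) = Θ(n^d) = Θ(n^log₂(5)).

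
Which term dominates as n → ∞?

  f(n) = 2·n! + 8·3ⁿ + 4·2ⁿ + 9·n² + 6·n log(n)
2·n!

Looking at each term:
  - 2·n! is O(n!)
  - 8·3ⁿ is O(3ⁿ)
  - 4·2ⁿ is O(2ⁿ)
  - 9·n² is O(n²)
  - 6·n log(n) is O(n log n)

The term 2·n! (O(n!)) grows fastest and dominates all others.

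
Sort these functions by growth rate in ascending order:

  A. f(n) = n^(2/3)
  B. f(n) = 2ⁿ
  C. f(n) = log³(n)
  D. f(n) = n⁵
C < A < D < B

Comparing growth rates:
C = log³(n) is O(log³ n)
A = n^(2/3) is O(n^(2/3))
D = n⁵ is O(n⁵)
B = 2ⁿ is O(2ⁿ)

Therefore, the order from slowest to fastest is: C < A < D < B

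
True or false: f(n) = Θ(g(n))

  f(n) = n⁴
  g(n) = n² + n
False

f(n) = n⁴ is O(n⁴), and g(n) = n² + n is O(n²).
Since they have different growth rates, f(n) = Θ(g(n)) is false.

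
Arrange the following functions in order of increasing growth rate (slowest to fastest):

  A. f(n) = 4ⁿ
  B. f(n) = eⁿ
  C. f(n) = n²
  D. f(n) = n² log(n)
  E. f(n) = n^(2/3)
E < C < D < B < A

Comparing growth rates:
E = n^(2/3) is O(n^(2/3))
C = n² is O(n²)
D = n² log(n) is O(n² log n)
B = eⁿ is O(eⁿ)
A = 4ⁿ is O(4ⁿ)

Therefore, the order from slowest to fastest is: E < C < D < B < A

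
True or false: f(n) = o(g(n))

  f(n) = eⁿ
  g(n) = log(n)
False

f(n) = eⁿ is O(eⁿ), and g(n) = log(n) is O(log n).
Since O(eⁿ) grows faster than or equal to O(log n), f(n) = o(g(n)) is false.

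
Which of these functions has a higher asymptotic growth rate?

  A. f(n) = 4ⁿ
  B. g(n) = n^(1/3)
A

f(n) = 4ⁿ is O(4ⁿ), while g(n) = n^(1/3) is O(n^(1/3)).
Since O(4ⁿ) grows faster than O(n^(1/3)), f(n) dominates.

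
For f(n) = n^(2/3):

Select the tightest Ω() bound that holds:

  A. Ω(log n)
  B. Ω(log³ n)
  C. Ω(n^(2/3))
C

f(n) = n^(2/3) is Ω(n^(2/3)).
All listed options are valid Big-Ω bounds (lower bounds),
but Ω(n^(2/3)) is the tightest (largest valid bound).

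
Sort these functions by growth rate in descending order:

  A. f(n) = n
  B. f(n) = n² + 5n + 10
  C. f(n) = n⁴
C > B > A

Comparing growth rates:
C = n⁴ is O(n⁴)
B = n² + 5n + 10 is O(n²)
A = n is O(n)

Therefore, the order from fastest to slowest is: C > B > A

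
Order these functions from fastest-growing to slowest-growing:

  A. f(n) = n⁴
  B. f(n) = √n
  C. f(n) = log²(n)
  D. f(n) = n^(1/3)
A > B > D > C

Comparing growth rates:
A = n⁴ is O(n⁴)
B = √n is O(√n)
D = n^(1/3) is O(n^(1/3))
C = log²(n) is O(log² n)

Therefore, the order from fastest to slowest is: A > B > D > C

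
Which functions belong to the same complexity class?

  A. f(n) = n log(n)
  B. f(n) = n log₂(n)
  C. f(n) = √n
A and B

Examining each function:
  A. n log(n) is O(n log n)
  B. n log₂(n) is O(n log n)
  C. √n is O(√n)

Functions A and B both have the same complexity class.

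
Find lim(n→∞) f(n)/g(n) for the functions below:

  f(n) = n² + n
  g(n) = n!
0

Since n² + n (O(n²)) grows slower than n! (O(n!)),
the ratio f(n)/g(n) → 0 as n → ∞.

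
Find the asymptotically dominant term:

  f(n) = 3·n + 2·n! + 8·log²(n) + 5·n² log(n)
2·n!

Looking at each term:
  - 3·n is O(n)
  - 2·n! is O(n!)
  - 8·log²(n) is O(log² n)
  - 5·n² log(n) is O(n² log n)

The term 2·n! (O(n!)) grows fastest and dominates all others.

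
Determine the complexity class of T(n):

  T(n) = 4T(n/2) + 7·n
Θ(n²)

Master Theorem: a = 4, b = 2, f(n) = 7·n.
Compute the critical exponent d = log₂(4) = 2.
Compare f(n) = Θ(n) against n^d:
  k = 1 < d = 2, so f(n) = O(n^(d-ε)) — Case 1.
  The recursion cost dominates: T(n) = Θ(n^d) = Θ(n²).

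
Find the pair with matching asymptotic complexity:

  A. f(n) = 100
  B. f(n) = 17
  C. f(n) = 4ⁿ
A and B

Examining each function:
  A. 100 is O(1)
  B. 17 is O(1)
  C. 4ⁿ is O(4ⁿ)

Functions A and B both have the same complexity class.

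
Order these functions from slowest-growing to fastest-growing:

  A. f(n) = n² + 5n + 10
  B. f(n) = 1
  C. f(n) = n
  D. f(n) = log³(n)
B < D < C < A

Comparing growth rates:
B = 1 is O(1)
D = log³(n) is O(log³ n)
C = n is O(n)
A = n² + 5n + 10 is O(n²)

Therefore, the order from slowest to fastest is: B < D < C < A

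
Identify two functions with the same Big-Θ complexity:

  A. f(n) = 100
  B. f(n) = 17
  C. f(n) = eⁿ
A and B

Examining each function:
  A. 100 is O(1)
  B. 17 is O(1)
  C. eⁿ is O(eⁿ)

Functions A and B both have the same complexity class.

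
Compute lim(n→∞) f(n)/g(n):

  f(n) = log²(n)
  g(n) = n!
0

Since log²(n) (O(log² n)) grows slower than n! (O(n!)),
the ratio f(n)/g(n) → 0 as n → ∞.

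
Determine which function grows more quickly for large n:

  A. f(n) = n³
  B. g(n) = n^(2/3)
A

f(n) = n³ is O(n³), while g(n) = n^(2/3) is O(n^(2/3)).
Since O(n³) grows faster than O(n^(2/3)), f(n) dominates.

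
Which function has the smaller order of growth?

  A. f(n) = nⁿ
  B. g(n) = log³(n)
B

f(n) = nⁿ is O(nⁿ), while g(n) = log³(n) is O(log³ n).
Since O(log³ n) grows slower than O(nⁿ), g(n) is dominated.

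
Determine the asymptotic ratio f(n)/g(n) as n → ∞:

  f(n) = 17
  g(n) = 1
17

Since 17 and 1 have the same growth rate (O(1)),
the ratio converges to a constant: 17.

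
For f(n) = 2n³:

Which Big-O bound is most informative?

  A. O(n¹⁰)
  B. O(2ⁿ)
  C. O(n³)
C

f(n) = 2n³ is O(n³).
All listed options are valid Big-O bounds (upper bounds),
but O(n³) is the tightest (smallest valid bound).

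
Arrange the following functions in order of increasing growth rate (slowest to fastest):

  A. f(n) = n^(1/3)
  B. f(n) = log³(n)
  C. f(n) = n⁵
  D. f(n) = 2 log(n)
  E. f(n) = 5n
D < B < A < E < C

Comparing growth rates:
D = 2 log(n) is O(log n)
B = log³(n) is O(log³ n)
A = n^(1/3) is O(n^(1/3))
E = 5n is O(n)
C = n⁵ is O(n⁵)

Therefore, the order from slowest to fastest is: D < B < A < E < C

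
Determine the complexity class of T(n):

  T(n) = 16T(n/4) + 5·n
Θ(n²)

Master Theorem: a = 16, b = 4, f(n) = 5·n.
Compute the critical exponent d = log₄(16) = 2.
Compare f(n) = Θ(n) against n^d:
  k = 1 < d = 2, so f(n) = O(n^(d-ε)) — Case 1.
  The recursion cost dominates: T(n) = Θ(n^d) = Θ(n²).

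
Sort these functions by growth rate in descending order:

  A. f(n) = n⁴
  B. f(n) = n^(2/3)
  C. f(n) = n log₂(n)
A > C > B

Comparing growth rates:
A = n⁴ is O(n⁴)
C = n log₂(n) is O(n log n)
B = n^(2/3) is O(n^(2/3))

Therefore, the order from fastest to slowest is: A > C > B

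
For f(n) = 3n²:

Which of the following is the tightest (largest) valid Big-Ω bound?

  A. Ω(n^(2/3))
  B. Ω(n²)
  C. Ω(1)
B

f(n) = 3n² is Ω(n²).
All listed options are valid Big-Ω bounds (lower bounds),
but Ω(n²) is the tightest (largest valid bound).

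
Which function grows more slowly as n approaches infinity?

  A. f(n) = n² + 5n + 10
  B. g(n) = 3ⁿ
A

f(n) = n² + 5n + 10 is O(n²), while g(n) = 3ⁿ is O(3ⁿ).
Since O(n²) grows slower than O(3ⁿ), f(n) is dominated.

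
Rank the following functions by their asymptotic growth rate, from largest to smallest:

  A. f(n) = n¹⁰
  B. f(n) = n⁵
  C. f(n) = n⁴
A > B > C

Comparing growth rates:
A = n¹⁰ is O(n¹⁰)
B = n⁵ is O(n⁵)
C = n⁴ is O(n⁴)

Therefore, the order from fastest to slowest is: A > B > C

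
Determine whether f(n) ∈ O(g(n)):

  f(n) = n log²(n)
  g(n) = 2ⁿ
True

f(n) = n log²(n) is O(n log² n), and g(n) = 2ⁿ is O(2ⁿ).
Since O(n log² n) ⊆ O(2ⁿ) (f grows no faster than g), f(n) = O(g(n)) is true.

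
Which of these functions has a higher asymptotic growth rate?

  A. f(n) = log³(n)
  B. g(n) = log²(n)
A

f(n) = log³(n) is O(log³ n), while g(n) = log²(n) is O(log² n).
Since O(log³ n) grows faster than O(log² n), f(n) dominates.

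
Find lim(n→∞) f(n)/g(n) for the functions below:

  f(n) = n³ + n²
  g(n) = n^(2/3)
∞

Since n³ + n² (O(n³)) grows faster than n^(2/3) (O(n^(2/3))),
the ratio f(n)/g(n) → ∞ as n → ∞.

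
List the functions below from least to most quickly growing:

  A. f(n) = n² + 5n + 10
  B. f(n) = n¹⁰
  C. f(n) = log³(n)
C < A < B

Comparing growth rates:
C = log³(n) is O(log³ n)
A = n² + 5n + 10 is O(n²)
B = n¹⁰ is O(n¹⁰)

Therefore, the order from slowest to fastest is: C < A < B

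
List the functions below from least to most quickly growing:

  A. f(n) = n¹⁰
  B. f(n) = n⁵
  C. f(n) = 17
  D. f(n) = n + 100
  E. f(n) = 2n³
C < D < E < B < A

Comparing growth rates:
C = 17 is O(1)
D = n + 100 is O(n)
E = 2n³ is O(n³)
B = n⁵ is O(n⁵)
A = n¹⁰ is O(n¹⁰)

Therefore, the order from slowest to fastest is: C < D < E < B < A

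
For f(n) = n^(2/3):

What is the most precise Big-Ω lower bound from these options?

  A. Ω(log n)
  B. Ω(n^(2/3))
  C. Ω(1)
B

f(n) = n^(2/3) is Ω(n^(2/3)).
All listed options are valid Big-Ω bounds (lower bounds),
but Ω(n^(2/3)) is the tightest (largest valid bound).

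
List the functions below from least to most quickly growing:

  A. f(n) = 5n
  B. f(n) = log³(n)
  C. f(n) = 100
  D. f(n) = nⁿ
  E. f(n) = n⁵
C < B < A < E < D

Comparing growth rates:
C = 100 is O(1)
B = log³(n) is O(log³ n)
A = 5n is O(n)
E = n⁵ is O(n⁵)
D = nⁿ is O(nⁿ)

Therefore, the order from slowest to fastest is: C < B < A < E < D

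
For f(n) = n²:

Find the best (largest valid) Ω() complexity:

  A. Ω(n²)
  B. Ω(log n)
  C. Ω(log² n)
A

f(n) = n² is Ω(n²).
All listed options are valid Big-Ω bounds (lower bounds),
but Ω(n²) is the tightest (largest valid bound).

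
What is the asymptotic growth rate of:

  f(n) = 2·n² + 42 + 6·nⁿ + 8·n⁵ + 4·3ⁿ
Θ(nⁿ)

Order the terms by growth rate: 42 ≺ 2·n² ≺ 8·n⁵ ≺ 4·3ⁿ ≺ 6·nⁿ.
The fastest-growing term 6·nⁿ dominates as n → ∞; dropping its constant factor gives Θ(nⁿ).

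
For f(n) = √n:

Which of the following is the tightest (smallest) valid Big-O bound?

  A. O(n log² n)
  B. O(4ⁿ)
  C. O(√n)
C

f(n) = √n is O(√n).
All listed options are valid Big-O bounds (upper bounds),
but O(√n) is the tightest (smallest valid bound).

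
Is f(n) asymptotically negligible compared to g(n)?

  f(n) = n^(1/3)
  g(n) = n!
True

f(n) = n^(1/3) is O(n^(1/3)), and g(n) = n! is O(n!).
Since O(n^(1/3)) grows strictly slower than O(n!), f(n) = o(g(n)) is true.
This means lim(n→∞) f(n)/g(n) = 0.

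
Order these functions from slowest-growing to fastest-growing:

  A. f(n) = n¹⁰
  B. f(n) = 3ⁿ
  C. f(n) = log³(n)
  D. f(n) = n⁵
C < D < A < B

Comparing growth rates:
C = log³(n) is O(log³ n)
D = n⁵ is O(n⁵)
A = n¹⁰ is O(n¹⁰)
B = 3ⁿ is O(3ⁿ)

Therefore, the order from slowest to fastest is: C < D < A < B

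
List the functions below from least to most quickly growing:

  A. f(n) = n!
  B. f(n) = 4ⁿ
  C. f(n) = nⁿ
B < A < C

Comparing growth rates:
B = 4ⁿ is O(4ⁿ)
A = n! is O(n!)
C = nⁿ is O(nⁿ)

Therefore, the order from slowest to fastest is: B < A < C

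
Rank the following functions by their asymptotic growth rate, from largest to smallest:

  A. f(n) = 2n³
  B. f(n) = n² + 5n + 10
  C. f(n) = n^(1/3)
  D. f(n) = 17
A > B > C > D

Comparing growth rates:
A = 2n³ is O(n³)
B = n² + 5n + 10 is O(n²)
C = n^(1/3) is O(n^(1/3))
D = 17 is O(1)

Therefore, the order from fastest to slowest is: A > B > C > D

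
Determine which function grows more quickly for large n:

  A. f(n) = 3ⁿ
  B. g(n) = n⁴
A

f(n) = 3ⁿ is O(3ⁿ), while g(n) = n⁴ is O(n⁴).
Since O(3ⁿ) grows faster than O(n⁴), f(n) dominates.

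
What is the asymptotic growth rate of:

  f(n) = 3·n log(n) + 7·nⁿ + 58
Θ(nⁿ)

Order the terms by growth rate: 58 ≺ 3·n log(n) ≺ 7·nⁿ.
The fastest-growing term 7·nⁿ dominates as n → ∞; dropping its constant factor gives Θ(nⁿ).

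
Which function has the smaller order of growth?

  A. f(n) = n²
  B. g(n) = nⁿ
A

f(n) = n² is O(n²), while g(n) = nⁿ is O(nⁿ).
Since O(n²) grows slower than O(nⁿ), f(n) is dominated.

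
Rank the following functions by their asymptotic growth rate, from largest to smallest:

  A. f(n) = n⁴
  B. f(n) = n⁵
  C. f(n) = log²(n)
B > A > C

Comparing growth rates:
B = n⁵ is O(n⁵)
A = n⁴ is O(n⁴)
C = log²(n) is O(log² n)

Therefore, the order from fastest to slowest is: B > A > C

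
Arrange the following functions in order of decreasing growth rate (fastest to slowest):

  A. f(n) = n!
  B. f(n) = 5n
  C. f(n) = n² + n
A > C > B

Comparing growth rates:
A = n! is O(n!)
C = n² + n is O(n²)
B = 5n is O(n)

Therefore, the order from fastest to slowest is: A > C > B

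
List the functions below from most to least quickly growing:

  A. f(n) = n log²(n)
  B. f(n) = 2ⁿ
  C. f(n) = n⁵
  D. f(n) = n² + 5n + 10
B > C > D > A

Comparing growth rates:
B = 2ⁿ is O(2ⁿ)
C = n⁵ is O(n⁵)
D = n² + 5n + 10 is O(n²)
A = n log²(n) is O(n log² n)

Therefore, the order from fastest to slowest is: B > C > D > A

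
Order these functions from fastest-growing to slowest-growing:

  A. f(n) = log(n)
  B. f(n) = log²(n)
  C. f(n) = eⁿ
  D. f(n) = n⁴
C > D > B > A

Comparing growth rates:
C = eⁿ is O(eⁿ)
D = n⁴ is O(n⁴)
B = log²(n) is O(log² n)
A = log(n) is O(log n)

Therefore, the order from fastest to slowest is: C > D > B > A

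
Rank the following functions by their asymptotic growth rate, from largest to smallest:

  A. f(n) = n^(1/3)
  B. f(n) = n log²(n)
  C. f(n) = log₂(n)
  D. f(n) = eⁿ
D > B > A > C

Comparing growth rates:
D = eⁿ is O(eⁿ)
B = n log²(n) is O(n log² n)
A = n^(1/3) is O(n^(1/3))
C = log₂(n) is O(log n)

Therefore, the order from fastest to slowest is: D > B > A > C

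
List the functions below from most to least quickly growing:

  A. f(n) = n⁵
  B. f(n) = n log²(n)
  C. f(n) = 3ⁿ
C > A > B

Comparing growth rates:
C = 3ⁿ is O(3ⁿ)
A = n⁵ is O(n⁵)
B = n log²(n) is O(n log² n)

Therefore, the order from fastest to slowest is: C > A > B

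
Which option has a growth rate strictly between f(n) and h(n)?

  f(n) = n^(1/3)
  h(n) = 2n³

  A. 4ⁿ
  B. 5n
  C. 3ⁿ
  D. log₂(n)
B

We need g(n) with n^(1/3) = o(g(n)) and g(n) = o(2n³), i.e. O(n^(1/3)) ≺ g ≺ O(n³).
Check each option:
  A. 4ⁿ — O(4ⁿ) does not grow strictly slower than h(n)
  B. 5n — O(n) is strictly between O(n^(1/3)) and O(n³) ✓
  C. 3ⁿ — O(3ⁿ) does not grow strictly slower than h(n)
  D. log₂(n) — O(log n) does not grow strictly faster than f(n)

Only option B (5n) lies strictly between.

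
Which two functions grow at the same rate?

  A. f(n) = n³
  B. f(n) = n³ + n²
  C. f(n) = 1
A and B

Examining each function:
  A. n³ is O(n³)
  B. n³ + n² is O(n³)
  C. 1 is O(1)

Functions A and B both have the same complexity class.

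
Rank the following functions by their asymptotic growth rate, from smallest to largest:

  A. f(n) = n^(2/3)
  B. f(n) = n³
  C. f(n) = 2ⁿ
A < B < C

Comparing growth rates:
A = n^(2/3) is O(n^(2/3))
B = n³ is O(n³)
C = 2ⁿ is O(2ⁿ)

Therefore, the order from slowest to fastest is: A < B < C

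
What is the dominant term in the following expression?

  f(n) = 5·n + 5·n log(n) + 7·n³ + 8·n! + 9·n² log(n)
8·n!

Looking at each term:
  - 5·n is O(n)
  - 5·n log(n) is O(n log n)
  - 7·n³ is O(n³)
  - 8·n! is O(n!)
  - 9·n² log(n) is O(n² log n)

The term 8·n! (O(n!)) grows fastest and dominates all others.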